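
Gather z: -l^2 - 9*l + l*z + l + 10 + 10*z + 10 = -l^2 - 8*l + z*(l + 10) + 20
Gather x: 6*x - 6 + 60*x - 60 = 66*x - 66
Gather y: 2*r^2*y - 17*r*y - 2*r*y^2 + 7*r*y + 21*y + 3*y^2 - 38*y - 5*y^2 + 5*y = y^2*(-2*r - 2) + y*(2*r^2 - 10*r - 12)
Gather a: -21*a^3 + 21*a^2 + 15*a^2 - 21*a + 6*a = -21*a^3 + 36*a^2 - 15*a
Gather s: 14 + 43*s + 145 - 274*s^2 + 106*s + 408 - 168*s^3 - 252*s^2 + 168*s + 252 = -168*s^3 - 526*s^2 + 317*s + 819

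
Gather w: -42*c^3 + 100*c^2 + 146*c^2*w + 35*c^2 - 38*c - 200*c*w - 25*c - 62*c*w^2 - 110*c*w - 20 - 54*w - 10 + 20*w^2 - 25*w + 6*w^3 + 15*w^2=-42*c^3 + 135*c^2 - 63*c + 6*w^3 + w^2*(35 - 62*c) + w*(146*c^2 - 310*c - 79) - 30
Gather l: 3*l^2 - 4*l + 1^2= 3*l^2 - 4*l + 1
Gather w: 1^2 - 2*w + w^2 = w^2 - 2*w + 1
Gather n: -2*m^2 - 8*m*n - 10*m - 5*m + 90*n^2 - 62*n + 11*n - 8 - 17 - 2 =-2*m^2 - 15*m + 90*n^2 + n*(-8*m - 51) - 27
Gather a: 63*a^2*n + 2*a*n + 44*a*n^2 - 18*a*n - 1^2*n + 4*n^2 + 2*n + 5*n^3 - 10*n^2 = 63*a^2*n + a*(44*n^2 - 16*n) + 5*n^3 - 6*n^2 + n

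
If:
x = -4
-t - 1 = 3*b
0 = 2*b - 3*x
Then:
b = -6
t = 17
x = -4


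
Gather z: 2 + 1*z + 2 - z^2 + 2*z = -z^2 + 3*z + 4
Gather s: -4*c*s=-4*c*s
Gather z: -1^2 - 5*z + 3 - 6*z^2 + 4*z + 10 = -6*z^2 - z + 12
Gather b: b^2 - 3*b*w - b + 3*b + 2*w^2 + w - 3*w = b^2 + b*(2 - 3*w) + 2*w^2 - 2*w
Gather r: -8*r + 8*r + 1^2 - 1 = 0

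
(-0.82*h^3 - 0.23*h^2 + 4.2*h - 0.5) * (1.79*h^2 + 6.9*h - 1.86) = -1.4678*h^5 - 6.0697*h^4 + 7.4562*h^3 + 28.5128*h^2 - 11.262*h + 0.93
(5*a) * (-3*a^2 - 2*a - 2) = -15*a^3 - 10*a^2 - 10*a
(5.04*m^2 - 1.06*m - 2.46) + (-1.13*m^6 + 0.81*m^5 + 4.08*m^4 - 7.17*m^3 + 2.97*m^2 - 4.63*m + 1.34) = -1.13*m^6 + 0.81*m^5 + 4.08*m^4 - 7.17*m^3 + 8.01*m^2 - 5.69*m - 1.12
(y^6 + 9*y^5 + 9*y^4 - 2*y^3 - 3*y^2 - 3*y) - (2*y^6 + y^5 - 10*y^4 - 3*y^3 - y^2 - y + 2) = -y^6 + 8*y^5 + 19*y^4 + y^3 - 2*y^2 - 2*y - 2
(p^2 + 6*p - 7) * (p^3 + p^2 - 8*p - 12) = p^5 + 7*p^4 - 9*p^3 - 67*p^2 - 16*p + 84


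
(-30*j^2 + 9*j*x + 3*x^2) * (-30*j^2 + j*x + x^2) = 900*j^4 - 300*j^3*x - 111*j^2*x^2 + 12*j*x^3 + 3*x^4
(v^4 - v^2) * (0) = 0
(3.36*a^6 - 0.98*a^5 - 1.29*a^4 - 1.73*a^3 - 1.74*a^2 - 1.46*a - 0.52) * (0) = 0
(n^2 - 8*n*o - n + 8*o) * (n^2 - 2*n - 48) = n^4 - 8*n^3*o - 3*n^3 + 24*n^2*o - 46*n^2 + 368*n*o + 48*n - 384*o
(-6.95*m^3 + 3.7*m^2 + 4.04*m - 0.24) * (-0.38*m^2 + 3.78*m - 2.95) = 2.641*m^5 - 27.677*m^4 + 32.9533*m^3 + 4.4474*m^2 - 12.8252*m + 0.708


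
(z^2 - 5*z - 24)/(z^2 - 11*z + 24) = (z + 3)/(z - 3)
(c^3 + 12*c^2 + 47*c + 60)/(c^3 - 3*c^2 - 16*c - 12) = (c^3 + 12*c^2 + 47*c + 60)/(c^3 - 3*c^2 - 16*c - 12)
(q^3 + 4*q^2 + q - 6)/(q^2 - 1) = (q^2 + 5*q + 6)/(q + 1)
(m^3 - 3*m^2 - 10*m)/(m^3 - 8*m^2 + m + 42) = m*(m - 5)/(m^2 - 10*m + 21)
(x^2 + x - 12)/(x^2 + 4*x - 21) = (x + 4)/(x + 7)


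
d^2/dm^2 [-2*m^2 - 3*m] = -4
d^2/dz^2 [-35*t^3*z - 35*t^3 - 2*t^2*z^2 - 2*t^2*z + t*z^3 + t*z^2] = 2*t*(-2*t + 3*z + 1)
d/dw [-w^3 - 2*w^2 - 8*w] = -3*w^2 - 4*w - 8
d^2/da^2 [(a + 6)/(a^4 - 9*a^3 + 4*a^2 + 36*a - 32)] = 2*((a + 6)*(4*a^3 - 27*a^2 + 8*a + 36)^2 + (-4*a^3 + 27*a^2 - 8*a - (a + 6)*(6*a^2 - 27*a + 4) - 36)*(a^4 - 9*a^3 + 4*a^2 + 36*a - 32))/(a^4 - 9*a^3 + 4*a^2 + 36*a - 32)^3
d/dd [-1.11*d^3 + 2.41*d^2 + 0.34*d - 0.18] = -3.33*d^2 + 4.82*d + 0.34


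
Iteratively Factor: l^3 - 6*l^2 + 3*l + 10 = (l - 5)*(l^2 - l - 2) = (l - 5)*(l - 2)*(l + 1)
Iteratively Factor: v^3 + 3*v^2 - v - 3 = (v + 1)*(v^2 + 2*v - 3) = (v + 1)*(v + 3)*(v - 1)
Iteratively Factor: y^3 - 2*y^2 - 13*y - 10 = (y + 2)*(y^2 - 4*y - 5) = (y - 5)*(y + 2)*(y + 1)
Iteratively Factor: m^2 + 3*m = (m)*(m + 3)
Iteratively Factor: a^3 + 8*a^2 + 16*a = (a)*(a^2 + 8*a + 16) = a*(a + 4)*(a + 4)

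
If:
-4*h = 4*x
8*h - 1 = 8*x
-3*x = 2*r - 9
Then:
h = 1/16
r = 147/32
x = -1/16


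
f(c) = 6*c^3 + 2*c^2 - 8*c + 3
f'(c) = 18*c^2 + 4*c - 8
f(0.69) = 0.40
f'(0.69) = 3.33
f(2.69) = 112.74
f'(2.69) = 133.01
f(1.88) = 34.90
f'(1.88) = 63.14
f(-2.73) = -82.33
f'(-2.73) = 115.23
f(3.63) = 287.31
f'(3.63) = 243.70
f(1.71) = 25.17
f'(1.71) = 51.47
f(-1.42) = 1.21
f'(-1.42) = 22.62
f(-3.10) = -131.73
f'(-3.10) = 152.58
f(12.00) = 10563.00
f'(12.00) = 2632.00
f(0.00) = 3.00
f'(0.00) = -8.00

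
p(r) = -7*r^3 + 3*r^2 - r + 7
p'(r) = -21*r^2 + 6*r - 1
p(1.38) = -7.06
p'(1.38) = -32.71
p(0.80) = 4.54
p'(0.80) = -9.64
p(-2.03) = 79.95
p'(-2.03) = -99.72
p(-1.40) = 33.49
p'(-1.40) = -50.56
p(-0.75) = 12.39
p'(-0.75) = -17.31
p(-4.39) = 661.44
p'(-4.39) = -432.05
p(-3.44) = 330.89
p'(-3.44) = -270.15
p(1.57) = -14.26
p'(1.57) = -43.34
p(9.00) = -4862.00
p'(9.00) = -1648.00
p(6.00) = -1403.00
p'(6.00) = -721.00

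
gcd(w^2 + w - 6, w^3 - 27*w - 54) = w + 3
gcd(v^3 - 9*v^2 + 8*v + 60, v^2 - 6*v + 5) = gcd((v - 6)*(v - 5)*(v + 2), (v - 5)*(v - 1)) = v - 5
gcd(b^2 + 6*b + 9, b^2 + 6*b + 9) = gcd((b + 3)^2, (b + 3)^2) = b^2 + 6*b + 9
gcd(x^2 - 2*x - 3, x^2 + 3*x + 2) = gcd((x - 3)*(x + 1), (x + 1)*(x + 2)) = x + 1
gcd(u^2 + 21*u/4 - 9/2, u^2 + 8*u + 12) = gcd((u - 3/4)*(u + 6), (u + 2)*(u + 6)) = u + 6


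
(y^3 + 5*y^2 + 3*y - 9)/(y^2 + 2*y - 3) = y + 3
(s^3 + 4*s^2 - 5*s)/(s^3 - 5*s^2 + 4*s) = (s + 5)/(s - 4)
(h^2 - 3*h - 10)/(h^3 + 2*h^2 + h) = (h^2 - 3*h - 10)/(h*(h^2 + 2*h + 1))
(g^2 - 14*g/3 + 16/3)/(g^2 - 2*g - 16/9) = 3*(g - 2)/(3*g + 2)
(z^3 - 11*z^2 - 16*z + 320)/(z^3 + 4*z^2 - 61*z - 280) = (z - 8)/(z + 7)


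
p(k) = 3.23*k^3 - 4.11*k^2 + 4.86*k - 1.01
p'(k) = 9.69*k^2 - 8.22*k + 4.86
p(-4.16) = -324.89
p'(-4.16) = 206.75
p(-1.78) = -40.90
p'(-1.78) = 50.19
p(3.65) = 119.04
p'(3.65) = 103.95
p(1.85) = 14.37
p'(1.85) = 22.82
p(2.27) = 26.63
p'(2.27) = 36.13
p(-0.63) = -6.51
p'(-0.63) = 13.88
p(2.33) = 28.86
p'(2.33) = 38.31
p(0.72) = 1.56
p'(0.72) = 3.96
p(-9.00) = -2732.33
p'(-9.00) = 863.73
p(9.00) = 2064.49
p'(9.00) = 715.77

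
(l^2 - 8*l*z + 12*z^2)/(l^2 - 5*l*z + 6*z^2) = (-l + 6*z)/(-l + 3*z)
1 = 1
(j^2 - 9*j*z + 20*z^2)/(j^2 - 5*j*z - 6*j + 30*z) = (j - 4*z)/(j - 6)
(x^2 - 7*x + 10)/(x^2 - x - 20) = (x - 2)/(x + 4)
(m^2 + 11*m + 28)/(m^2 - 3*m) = (m^2 + 11*m + 28)/(m*(m - 3))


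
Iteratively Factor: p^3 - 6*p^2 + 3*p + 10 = (p + 1)*(p^2 - 7*p + 10) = (p - 5)*(p + 1)*(p - 2)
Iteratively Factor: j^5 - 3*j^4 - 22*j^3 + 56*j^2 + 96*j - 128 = (j - 4)*(j^4 + j^3 - 18*j^2 - 16*j + 32) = (j - 4)*(j + 2)*(j^3 - j^2 - 16*j + 16) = (j - 4)^2*(j + 2)*(j^2 + 3*j - 4) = (j - 4)^2*(j + 2)*(j + 4)*(j - 1)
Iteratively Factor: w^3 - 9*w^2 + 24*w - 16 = (w - 1)*(w^2 - 8*w + 16) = (w - 4)*(w - 1)*(w - 4)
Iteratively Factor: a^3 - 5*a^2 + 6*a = (a - 3)*(a^2 - 2*a) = (a - 3)*(a - 2)*(a)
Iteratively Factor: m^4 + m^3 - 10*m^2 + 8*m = (m - 1)*(m^3 + 2*m^2 - 8*m) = (m - 2)*(m - 1)*(m^2 + 4*m) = (m - 2)*(m - 1)*(m + 4)*(m)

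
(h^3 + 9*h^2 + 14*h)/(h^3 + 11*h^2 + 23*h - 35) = h*(h + 2)/(h^2 + 4*h - 5)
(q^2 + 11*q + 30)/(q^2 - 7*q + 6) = (q^2 + 11*q + 30)/(q^2 - 7*q + 6)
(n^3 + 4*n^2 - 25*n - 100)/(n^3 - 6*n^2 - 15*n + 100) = (n + 5)/(n - 5)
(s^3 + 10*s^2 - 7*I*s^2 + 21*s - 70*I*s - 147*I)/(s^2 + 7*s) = s + 3 - 7*I - 21*I/s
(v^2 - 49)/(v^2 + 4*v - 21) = (v - 7)/(v - 3)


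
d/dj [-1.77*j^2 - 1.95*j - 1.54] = -3.54*j - 1.95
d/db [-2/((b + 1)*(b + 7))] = 4*(b + 4)/((b + 1)^2*(b + 7)^2)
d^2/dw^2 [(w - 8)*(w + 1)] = 2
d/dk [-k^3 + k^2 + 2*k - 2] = -3*k^2 + 2*k + 2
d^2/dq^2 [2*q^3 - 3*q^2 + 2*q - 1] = 12*q - 6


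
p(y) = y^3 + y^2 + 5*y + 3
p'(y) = 3*y^2 + 2*y + 5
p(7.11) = 448.53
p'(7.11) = 170.88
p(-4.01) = -65.45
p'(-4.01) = 45.22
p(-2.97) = -29.23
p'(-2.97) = 25.52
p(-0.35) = 1.33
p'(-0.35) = 4.67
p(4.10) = 109.23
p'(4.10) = 63.63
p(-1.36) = -4.47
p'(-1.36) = 7.83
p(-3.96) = -63.22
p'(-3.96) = 44.12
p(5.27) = 203.49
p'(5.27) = 98.86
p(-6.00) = -207.00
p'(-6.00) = 101.00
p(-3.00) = -30.00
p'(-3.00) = 26.00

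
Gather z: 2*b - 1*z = 2*b - z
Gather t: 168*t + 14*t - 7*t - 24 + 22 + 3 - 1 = 175*t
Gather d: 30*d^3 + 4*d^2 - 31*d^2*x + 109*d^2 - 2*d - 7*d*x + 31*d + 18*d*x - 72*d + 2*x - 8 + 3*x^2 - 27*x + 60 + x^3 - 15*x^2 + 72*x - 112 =30*d^3 + d^2*(113 - 31*x) + d*(11*x - 43) + x^3 - 12*x^2 + 47*x - 60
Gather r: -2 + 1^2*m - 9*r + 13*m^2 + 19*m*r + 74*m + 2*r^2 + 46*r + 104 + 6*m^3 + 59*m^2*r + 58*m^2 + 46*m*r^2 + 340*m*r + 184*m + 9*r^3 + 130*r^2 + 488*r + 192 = 6*m^3 + 71*m^2 + 259*m + 9*r^3 + r^2*(46*m + 132) + r*(59*m^2 + 359*m + 525) + 294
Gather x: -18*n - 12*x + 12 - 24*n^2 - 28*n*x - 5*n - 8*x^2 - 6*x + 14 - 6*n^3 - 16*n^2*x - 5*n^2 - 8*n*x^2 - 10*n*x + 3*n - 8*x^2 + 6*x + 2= -6*n^3 - 29*n^2 - 20*n + x^2*(-8*n - 16) + x*(-16*n^2 - 38*n - 12) + 28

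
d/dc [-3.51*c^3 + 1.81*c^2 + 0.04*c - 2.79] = -10.53*c^2 + 3.62*c + 0.04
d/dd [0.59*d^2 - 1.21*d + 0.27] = 1.18*d - 1.21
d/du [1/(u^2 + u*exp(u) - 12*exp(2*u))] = (-u*exp(u) - 2*u + 24*exp(2*u) - exp(u))/(u^2 + u*exp(u) - 12*exp(2*u))^2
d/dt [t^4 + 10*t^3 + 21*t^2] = 2*t*(2*t^2 + 15*t + 21)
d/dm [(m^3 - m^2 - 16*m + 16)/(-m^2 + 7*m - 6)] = (-m^2 + 12*m - 16)/(m^2 - 12*m + 36)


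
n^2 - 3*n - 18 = (n - 6)*(n + 3)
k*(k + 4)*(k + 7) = k^3 + 11*k^2 + 28*k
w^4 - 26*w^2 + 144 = (w - 3*sqrt(2))*(w - 2*sqrt(2))*(w + 2*sqrt(2))*(w + 3*sqrt(2))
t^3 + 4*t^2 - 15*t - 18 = (t - 3)*(t + 1)*(t + 6)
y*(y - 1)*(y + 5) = y^3 + 4*y^2 - 5*y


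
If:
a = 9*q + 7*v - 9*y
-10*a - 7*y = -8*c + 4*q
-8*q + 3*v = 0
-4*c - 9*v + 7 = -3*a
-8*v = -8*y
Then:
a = 77/128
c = 623/512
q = 21/128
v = 7/16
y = 7/16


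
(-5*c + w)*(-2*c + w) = 10*c^2 - 7*c*w + w^2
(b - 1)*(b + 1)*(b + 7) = b^3 + 7*b^2 - b - 7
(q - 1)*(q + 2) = q^2 + q - 2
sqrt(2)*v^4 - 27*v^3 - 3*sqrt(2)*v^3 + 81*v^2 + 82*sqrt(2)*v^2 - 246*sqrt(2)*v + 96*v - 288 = (v - 3)*(v - 8*sqrt(2))*(v - 6*sqrt(2))*(sqrt(2)*v + 1)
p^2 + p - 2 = (p - 1)*(p + 2)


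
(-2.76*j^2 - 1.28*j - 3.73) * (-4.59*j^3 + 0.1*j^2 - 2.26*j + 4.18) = 12.6684*j^5 + 5.5992*j^4 + 23.2303*j^3 - 9.017*j^2 + 3.0794*j - 15.5914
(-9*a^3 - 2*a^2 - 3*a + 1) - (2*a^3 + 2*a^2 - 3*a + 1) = -11*a^3 - 4*a^2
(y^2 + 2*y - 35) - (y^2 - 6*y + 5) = 8*y - 40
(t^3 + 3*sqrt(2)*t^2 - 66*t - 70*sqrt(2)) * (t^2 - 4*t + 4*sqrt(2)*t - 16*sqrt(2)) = t^5 - 4*t^4 + 7*sqrt(2)*t^4 - 42*t^3 - 28*sqrt(2)*t^3 - 334*sqrt(2)*t^2 + 168*t^2 - 560*t + 1336*sqrt(2)*t + 2240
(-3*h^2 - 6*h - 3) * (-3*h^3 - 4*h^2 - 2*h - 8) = 9*h^5 + 30*h^4 + 39*h^3 + 48*h^2 + 54*h + 24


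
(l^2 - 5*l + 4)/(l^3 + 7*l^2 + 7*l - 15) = (l - 4)/(l^2 + 8*l + 15)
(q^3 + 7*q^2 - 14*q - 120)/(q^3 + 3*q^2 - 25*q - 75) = (q^2 + 2*q - 24)/(q^2 - 2*q - 15)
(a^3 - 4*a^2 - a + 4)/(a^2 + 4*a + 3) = (a^2 - 5*a + 4)/(a + 3)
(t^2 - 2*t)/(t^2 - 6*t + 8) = t/(t - 4)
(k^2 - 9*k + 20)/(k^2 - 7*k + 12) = (k - 5)/(k - 3)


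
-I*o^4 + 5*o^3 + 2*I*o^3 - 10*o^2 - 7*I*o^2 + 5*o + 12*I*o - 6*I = (o - 1)*(o - I)*(o + 6*I)*(-I*o + I)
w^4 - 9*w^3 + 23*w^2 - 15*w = w*(w - 5)*(w - 3)*(w - 1)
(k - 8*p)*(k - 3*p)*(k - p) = k^3 - 12*k^2*p + 35*k*p^2 - 24*p^3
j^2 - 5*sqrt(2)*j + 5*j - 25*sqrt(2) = (j + 5)*(j - 5*sqrt(2))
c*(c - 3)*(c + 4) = c^3 + c^2 - 12*c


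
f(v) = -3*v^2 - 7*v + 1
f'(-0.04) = -6.76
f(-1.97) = 3.15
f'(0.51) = -10.06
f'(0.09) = -7.54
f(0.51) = -3.35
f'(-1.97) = 4.82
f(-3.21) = -7.44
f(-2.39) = 0.59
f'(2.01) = -19.06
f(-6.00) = -65.00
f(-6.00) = -65.00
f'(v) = -6*v - 7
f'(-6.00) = 29.00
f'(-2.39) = 7.34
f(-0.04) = 1.28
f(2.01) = -25.19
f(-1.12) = 5.08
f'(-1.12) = -0.28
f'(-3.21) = 12.26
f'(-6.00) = 29.00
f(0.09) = 0.35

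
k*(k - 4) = k^2 - 4*k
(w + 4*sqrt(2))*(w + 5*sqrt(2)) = w^2 + 9*sqrt(2)*w + 40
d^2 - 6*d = d*(d - 6)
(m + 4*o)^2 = m^2 + 8*m*o + 16*o^2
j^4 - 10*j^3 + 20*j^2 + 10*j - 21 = (j - 7)*(j - 3)*(j - 1)*(j + 1)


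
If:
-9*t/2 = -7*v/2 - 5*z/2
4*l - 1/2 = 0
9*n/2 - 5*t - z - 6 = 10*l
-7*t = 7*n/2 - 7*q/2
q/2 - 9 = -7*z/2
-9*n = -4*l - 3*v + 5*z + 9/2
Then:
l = 1/8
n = -32021/2006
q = -103451/2006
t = -35715/2006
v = -30080/1003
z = 19937/2006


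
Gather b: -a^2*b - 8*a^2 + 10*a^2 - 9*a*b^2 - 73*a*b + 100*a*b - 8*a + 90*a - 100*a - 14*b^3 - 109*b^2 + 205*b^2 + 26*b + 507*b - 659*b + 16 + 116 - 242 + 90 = 2*a^2 - 18*a - 14*b^3 + b^2*(96 - 9*a) + b*(-a^2 + 27*a - 126) - 20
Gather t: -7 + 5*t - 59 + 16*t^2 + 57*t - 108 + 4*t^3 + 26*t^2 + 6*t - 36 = 4*t^3 + 42*t^2 + 68*t - 210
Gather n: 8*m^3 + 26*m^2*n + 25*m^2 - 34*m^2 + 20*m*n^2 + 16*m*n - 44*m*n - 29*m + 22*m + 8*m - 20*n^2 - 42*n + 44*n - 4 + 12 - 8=8*m^3 - 9*m^2 + m + n^2*(20*m - 20) + n*(26*m^2 - 28*m + 2)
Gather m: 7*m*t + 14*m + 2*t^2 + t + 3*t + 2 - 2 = m*(7*t + 14) + 2*t^2 + 4*t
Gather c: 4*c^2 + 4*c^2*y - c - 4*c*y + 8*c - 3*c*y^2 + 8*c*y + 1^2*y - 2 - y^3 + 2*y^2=c^2*(4*y + 4) + c*(-3*y^2 + 4*y + 7) - y^3 + 2*y^2 + y - 2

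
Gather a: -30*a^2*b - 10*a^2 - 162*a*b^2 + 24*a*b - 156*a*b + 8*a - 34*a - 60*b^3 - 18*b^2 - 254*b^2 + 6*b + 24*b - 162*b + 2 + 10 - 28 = a^2*(-30*b - 10) + a*(-162*b^2 - 132*b - 26) - 60*b^3 - 272*b^2 - 132*b - 16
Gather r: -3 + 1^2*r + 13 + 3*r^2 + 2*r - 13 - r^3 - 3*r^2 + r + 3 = -r^3 + 4*r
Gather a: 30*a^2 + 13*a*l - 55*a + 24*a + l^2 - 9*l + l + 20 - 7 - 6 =30*a^2 + a*(13*l - 31) + l^2 - 8*l + 7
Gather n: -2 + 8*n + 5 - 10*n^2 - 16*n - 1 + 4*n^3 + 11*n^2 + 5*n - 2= 4*n^3 + n^2 - 3*n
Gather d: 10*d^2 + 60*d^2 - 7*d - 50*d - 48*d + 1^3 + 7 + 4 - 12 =70*d^2 - 105*d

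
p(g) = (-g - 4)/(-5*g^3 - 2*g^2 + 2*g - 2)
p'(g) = (-g - 4)*(15*g^2 + 4*g - 2)/(-5*g^3 - 2*g^2 + 2*g - 2)^2 - 1/(-5*g^3 - 2*g^2 + 2*g - 2) = (5*g^3 + 2*g^2 - 2*g - (g + 4)*(15*g^2 + 4*g - 2) + 2)/(5*g^3 + 2*g^2 - 2*g + 2)^2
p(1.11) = 0.56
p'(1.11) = -1.19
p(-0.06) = 1.85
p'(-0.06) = 2.38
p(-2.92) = -0.01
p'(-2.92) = -0.02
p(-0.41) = 1.28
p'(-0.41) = 0.86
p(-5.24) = 0.00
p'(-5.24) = -0.00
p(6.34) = 0.01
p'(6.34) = -0.00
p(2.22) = 0.10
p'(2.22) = -0.11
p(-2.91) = -0.01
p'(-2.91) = -0.02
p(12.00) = 0.00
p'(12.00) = 0.00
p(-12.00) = 0.00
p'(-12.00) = 0.00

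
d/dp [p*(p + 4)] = 2*p + 4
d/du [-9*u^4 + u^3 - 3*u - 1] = -36*u^3 + 3*u^2 - 3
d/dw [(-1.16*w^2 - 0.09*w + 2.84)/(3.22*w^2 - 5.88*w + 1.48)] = (7.1106*w^2 - 21.7232*w + 16.566)/(10.3684*w^4 - 37.8672*w^3 + 44.1056*w^2 - 17.4048*w + 2.1904)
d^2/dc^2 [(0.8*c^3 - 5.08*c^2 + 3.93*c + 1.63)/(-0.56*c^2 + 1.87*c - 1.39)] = (3.5527136788005e-15*c^4 + 3.82505600000001*c^3 - 14.316*c^2 + 19.322208*c - 9.662672)/(0.175616*c^6 - 1.759296*c^5 + 7.182504*c^4 - 15.272851*c^3 + 17.828001*c^2 - 10.839081*c + 2.685619)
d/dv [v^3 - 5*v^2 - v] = 3*v^2 - 10*v - 1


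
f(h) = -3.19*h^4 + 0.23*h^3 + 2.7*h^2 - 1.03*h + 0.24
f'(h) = -12.76*h^3 + 0.69*h^2 + 5.4*h - 1.03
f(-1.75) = -20.84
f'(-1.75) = 60.02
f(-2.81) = -179.54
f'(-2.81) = 272.36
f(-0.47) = 1.14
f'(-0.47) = -2.09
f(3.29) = -339.48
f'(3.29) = -430.20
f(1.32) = -5.57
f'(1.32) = -22.05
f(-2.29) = -73.73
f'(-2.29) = 143.46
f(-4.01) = -791.88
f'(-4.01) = 811.19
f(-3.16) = -294.88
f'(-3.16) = 391.43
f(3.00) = -230.73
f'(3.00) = -323.14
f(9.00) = -20552.25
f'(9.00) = -9198.58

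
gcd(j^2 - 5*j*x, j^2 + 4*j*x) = j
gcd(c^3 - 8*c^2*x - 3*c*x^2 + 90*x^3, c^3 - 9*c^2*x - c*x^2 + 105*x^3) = -c^2 + 2*c*x + 15*x^2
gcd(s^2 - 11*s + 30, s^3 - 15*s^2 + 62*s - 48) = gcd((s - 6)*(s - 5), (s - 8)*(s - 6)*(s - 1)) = s - 6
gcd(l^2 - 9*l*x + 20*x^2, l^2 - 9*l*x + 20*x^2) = l^2 - 9*l*x + 20*x^2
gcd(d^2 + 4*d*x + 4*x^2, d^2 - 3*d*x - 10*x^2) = d + 2*x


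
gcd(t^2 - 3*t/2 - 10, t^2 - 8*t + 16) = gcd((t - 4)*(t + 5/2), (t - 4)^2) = t - 4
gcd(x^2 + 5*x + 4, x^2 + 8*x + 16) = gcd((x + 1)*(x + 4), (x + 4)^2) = x + 4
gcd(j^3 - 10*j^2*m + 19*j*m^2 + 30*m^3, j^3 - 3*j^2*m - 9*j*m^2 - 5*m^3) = j^2 - 4*j*m - 5*m^2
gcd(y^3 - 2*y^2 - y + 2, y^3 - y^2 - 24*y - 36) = 1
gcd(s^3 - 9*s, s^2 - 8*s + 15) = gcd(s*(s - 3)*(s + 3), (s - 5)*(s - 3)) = s - 3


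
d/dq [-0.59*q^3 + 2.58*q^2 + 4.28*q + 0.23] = -1.77*q^2 + 5.16*q + 4.28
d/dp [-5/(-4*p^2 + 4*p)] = 5*(1 - 2*p)/(4*p^2*(p - 1)^2)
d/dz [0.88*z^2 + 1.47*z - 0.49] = 1.76*z + 1.47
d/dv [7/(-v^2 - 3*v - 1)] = 7*(2*v + 3)/(v^2 + 3*v + 1)^2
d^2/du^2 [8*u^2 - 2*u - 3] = 16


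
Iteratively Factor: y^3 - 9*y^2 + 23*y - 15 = (y - 1)*(y^2 - 8*y + 15) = (y - 5)*(y - 1)*(y - 3)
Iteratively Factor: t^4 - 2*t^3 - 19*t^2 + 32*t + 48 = (t + 1)*(t^3 - 3*t^2 - 16*t + 48) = (t + 1)*(t + 4)*(t^2 - 7*t + 12) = (t - 4)*(t + 1)*(t + 4)*(t - 3)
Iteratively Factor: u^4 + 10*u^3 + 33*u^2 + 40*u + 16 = (u + 4)*(u^3 + 6*u^2 + 9*u + 4) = (u + 1)*(u + 4)*(u^2 + 5*u + 4) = (u + 1)*(u + 4)^2*(u + 1)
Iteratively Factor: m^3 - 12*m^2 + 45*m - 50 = (m - 5)*(m^2 - 7*m + 10) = (m - 5)*(m - 2)*(m - 5)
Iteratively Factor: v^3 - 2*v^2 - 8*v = (v - 4)*(v^2 + 2*v) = v*(v - 4)*(v + 2)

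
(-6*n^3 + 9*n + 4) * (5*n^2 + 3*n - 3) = -30*n^5 - 18*n^4 + 63*n^3 + 47*n^2 - 15*n - 12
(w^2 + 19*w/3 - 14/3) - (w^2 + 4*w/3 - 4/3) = 5*w - 10/3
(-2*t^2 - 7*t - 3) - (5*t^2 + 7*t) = -7*t^2 - 14*t - 3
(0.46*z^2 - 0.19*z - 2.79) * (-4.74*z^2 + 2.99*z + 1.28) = -2.1804*z^4 + 2.276*z^3 + 13.2453*z^2 - 8.5853*z - 3.5712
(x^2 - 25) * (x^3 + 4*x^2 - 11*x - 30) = x^5 + 4*x^4 - 36*x^3 - 130*x^2 + 275*x + 750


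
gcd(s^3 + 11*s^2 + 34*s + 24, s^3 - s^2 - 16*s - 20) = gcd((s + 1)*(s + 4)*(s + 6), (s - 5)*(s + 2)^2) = 1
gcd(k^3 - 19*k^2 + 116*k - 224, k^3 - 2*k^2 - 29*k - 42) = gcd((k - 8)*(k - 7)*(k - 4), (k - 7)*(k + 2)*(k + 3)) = k - 7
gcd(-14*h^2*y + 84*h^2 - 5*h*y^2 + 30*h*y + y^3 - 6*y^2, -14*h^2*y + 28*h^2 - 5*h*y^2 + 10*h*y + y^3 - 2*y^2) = -14*h^2 - 5*h*y + y^2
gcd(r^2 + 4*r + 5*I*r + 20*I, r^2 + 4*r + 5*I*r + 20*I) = r^2 + r*(4 + 5*I) + 20*I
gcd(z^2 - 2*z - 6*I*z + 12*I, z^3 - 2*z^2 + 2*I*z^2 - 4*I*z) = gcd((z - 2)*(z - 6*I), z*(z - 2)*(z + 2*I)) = z - 2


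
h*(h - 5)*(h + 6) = h^3 + h^2 - 30*h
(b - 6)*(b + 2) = b^2 - 4*b - 12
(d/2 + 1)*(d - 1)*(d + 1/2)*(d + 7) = d^4/2 + 17*d^3/4 + 9*d^2/2 - 23*d/4 - 7/2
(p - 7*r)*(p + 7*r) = p^2 - 49*r^2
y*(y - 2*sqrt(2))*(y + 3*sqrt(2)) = y^3 + sqrt(2)*y^2 - 12*y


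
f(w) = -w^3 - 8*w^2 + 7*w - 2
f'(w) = -3*w^2 - 16*w + 7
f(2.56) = -53.29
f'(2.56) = -53.62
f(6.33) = -531.88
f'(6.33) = -214.49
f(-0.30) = -4.79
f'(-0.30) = 11.53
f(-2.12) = -43.27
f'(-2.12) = 27.44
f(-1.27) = -21.74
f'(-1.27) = 22.48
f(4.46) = -218.63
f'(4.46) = -124.03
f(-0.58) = -8.56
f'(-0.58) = 15.27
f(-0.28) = -4.57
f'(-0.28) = 11.24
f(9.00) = -1316.00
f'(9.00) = -380.00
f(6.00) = -464.00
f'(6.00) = -197.00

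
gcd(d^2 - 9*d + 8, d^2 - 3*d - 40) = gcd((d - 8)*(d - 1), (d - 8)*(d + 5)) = d - 8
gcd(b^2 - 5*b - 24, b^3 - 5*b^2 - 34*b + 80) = b - 8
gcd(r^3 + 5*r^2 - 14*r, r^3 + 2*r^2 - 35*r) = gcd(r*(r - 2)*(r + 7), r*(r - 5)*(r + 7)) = r^2 + 7*r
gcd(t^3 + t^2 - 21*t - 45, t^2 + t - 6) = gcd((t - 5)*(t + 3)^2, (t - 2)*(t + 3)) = t + 3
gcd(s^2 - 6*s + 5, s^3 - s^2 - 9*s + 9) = s - 1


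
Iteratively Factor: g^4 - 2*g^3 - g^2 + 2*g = (g - 1)*(g^3 - g^2 - 2*g) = g*(g - 1)*(g^2 - g - 2) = g*(g - 1)*(g + 1)*(g - 2)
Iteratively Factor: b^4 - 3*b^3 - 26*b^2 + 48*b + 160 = (b - 5)*(b^3 + 2*b^2 - 16*b - 32) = (b - 5)*(b + 4)*(b^2 - 2*b - 8) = (b - 5)*(b - 4)*(b + 4)*(b + 2)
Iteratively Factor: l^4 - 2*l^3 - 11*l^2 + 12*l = (l)*(l^3 - 2*l^2 - 11*l + 12) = l*(l - 4)*(l^2 + 2*l - 3) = l*(l - 4)*(l - 1)*(l + 3)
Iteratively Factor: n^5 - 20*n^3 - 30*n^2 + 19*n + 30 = (n - 5)*(n^4 + 5*n^3 + 5*n^2 - 5*n - 6) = (n - 5)*(n + 2)*(n^3 + 3*n^2 - n - 3) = (n - 5)*(n - 1)*(n + 2)*(n^2 + 4*n + 3) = (n - 5)*(n - 1)*(n + 2)*(n + 3)*(n + 1)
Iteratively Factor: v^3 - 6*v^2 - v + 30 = (v - 3)*(v^2 - 3*v - 10) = (v - 5)*(v - 3)*(v + 2)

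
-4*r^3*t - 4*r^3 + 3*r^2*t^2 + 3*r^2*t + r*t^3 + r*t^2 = (-r + t)*(4*r + t)*(r*t + r)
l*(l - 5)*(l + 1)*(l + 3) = l^4 - l^3 - 17*l^2 - 15*l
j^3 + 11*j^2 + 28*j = j*(j + 4)*(j + 7)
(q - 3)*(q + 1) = q^2 - 2*q - 3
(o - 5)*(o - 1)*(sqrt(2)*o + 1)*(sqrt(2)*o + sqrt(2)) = 2*o^4 - 10*o^3 + sqrt(2)*o^3 - 5*sqrt(2)*o^2 - 2*o^2 - sqrt(2)*o + 10*o + 5*sqrt(2)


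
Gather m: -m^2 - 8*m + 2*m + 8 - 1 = -m^2 - 6*m + 7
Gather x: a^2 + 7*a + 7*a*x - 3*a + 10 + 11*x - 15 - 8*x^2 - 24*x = a^2 + 4*a - 8*x^2 + x*(7*a - 13) - 5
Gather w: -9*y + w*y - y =w*y - 10*y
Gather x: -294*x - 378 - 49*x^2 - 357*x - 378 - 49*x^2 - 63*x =-98*x^2 - 714*x - 756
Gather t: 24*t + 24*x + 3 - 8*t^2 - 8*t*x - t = -8*t^2 + t*(23 - 8*x) + 24*x + 3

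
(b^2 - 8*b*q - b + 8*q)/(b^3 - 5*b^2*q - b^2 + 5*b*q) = (-b + 8*q)/(b*(-b + 5*q))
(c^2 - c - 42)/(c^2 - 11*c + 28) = (c + 6)/(c - 4)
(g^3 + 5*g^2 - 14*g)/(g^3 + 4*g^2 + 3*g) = (g^2 + 5*g - 14)/(g^2 + 4*g + 3)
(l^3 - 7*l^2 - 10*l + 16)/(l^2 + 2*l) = l - 9 + 8/l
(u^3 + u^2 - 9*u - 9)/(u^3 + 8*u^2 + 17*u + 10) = (u^2 - 9)/(u^2 + 7*u + 10)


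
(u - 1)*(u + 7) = u^2 + 6*u - 7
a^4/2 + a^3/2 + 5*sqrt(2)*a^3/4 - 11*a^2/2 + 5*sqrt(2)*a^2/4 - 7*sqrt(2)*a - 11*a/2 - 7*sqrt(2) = (a/2 + sqrt(2)/2)*(a + 1)*(a - 2*sqrt(2))*(a + 7*sqrt(2)/2)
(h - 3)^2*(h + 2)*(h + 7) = h^4 + 3*h^3 - 31*h^2 - 3*h + 126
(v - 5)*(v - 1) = v^2 - 6*v + 5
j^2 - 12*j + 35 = (j - 7)*(j - 5)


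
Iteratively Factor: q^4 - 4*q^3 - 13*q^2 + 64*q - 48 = (q - 4)*(q^3 - 13*q + 12) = (q - 4)*(q + 4)*(q^2 - 4*q + 3) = (q - 4)*(q - 3)*(q + 4)*(q - 1)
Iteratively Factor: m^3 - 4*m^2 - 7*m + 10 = (m - 1)*(m^2 - 3*m - 10) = (m - 1)*(m + 2)*(m - 5)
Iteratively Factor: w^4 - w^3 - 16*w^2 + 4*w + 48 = (w + 3)*(w^3 - 4*w^2 - 4*w + 16) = (w + 2)*(w + 3)*(w^2 - 6*w + 8) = (w - 2)*(w + 2)*(w + 3)*(w - 4)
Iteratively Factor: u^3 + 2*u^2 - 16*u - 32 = (u + 2)*(u^2 - 16) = (u + 2)*(u + 4)*(u - 4)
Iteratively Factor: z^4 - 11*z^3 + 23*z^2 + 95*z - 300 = (z - 4)*(z^3 - 7*z^2 - 5*z + 75) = (z - 5)*(z - 4)*(z^2 - 2*z - 15) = (z - 5)*(z - 4)*(z + 3)*(z - 5)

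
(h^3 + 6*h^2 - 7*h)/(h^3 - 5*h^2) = (h^2 + 6*h - 7)/(h*(h - 5))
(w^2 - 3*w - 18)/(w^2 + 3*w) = (w - 6)/w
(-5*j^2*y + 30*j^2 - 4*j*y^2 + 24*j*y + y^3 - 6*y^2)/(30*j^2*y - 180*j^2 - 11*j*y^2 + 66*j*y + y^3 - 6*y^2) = (j + y)/(-6*j + y)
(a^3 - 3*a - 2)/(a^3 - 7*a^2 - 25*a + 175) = (a^3 - 3*a - 2)/(a^3 - 7*a^2 - 25*a + 175)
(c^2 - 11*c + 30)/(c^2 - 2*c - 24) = (c - 5)/(c + 4)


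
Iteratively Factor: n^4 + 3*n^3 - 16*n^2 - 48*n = (n + 4)*(n^3 - n^2 - 12*n) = n*(n + 4)*(n^2 - n - 12) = n*(n + 3)*(n + 4)*(n - 4)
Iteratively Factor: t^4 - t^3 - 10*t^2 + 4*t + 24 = (t - 3)*(t^3 + 2*t^2 - 4*t - 8) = (t - 3)*(t - 2)*(t^2 + 4*t + 4) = (t - 3)*(t - 2)*(t + 2)*(t + 2)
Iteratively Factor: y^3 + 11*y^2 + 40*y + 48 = (y + 4)*(y^2 + 7*y + 12) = (y + 4)^2*(y + 3)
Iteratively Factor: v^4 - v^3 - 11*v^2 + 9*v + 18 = (v - 3)*(v^3 + 2*v^2 - 5*v - 6) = (v - 3)*(v - 2)*(v^2 + 4*v + 3) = (v - 3)*(v - 2)*(v + 1)*(v + 3)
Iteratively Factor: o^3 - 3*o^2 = (o)*(o^2 - 3*o) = o*(o - 3)*(o)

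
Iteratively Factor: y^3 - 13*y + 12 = (y - 1)*(y^2 + y - 12) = (y - 3)*(y - 1)*(y + 4)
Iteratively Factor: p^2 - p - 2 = (p + 1)*(p - 2)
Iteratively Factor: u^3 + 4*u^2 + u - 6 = (u + 2)*(u^2 + 2*u - 3) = (u - 1)*(u + 2)*(u + 3)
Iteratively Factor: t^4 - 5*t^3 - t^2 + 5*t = (t - 5)*(t^3 - t) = t*(t - 5)*(t^2 - 1) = t*(t - 5)*(t - 1)*(t + 1)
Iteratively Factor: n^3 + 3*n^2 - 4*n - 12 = (n - 2)*(n^2 + 5*n + 6) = (n - 2)*(n + 3)*(n + 2)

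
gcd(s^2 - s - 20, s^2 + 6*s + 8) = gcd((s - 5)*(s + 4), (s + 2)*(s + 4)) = s + 4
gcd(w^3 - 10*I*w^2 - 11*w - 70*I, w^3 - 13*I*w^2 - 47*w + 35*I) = w^2 - 12*I*w - 35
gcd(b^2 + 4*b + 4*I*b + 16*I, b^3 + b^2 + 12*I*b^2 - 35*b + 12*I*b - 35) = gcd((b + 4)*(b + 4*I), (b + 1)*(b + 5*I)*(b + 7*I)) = 1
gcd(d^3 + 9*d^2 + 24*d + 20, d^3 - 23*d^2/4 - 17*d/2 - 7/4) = 1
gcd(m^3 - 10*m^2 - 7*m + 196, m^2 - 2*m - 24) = m + 4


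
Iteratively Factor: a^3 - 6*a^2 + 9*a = (a - 3)*(a^2 - 3*a) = (a - 3)^2*(a)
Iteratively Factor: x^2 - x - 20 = (x + 4)*(x - 5)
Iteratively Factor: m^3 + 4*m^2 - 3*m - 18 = (m + 3)*(m^2 + m - 6) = (m + 3)^2*(m - 2)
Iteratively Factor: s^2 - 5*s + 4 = (s - 1)*(s - 4)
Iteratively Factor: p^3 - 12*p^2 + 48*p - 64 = (p - 4)*(p^2 - 8*p + 16) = (p - 4)^2*(p - 4)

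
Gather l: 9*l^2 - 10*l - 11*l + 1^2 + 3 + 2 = 9*l^2 - 21*l + 6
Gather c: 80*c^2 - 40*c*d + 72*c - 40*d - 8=80*c^2 + c*(72 - 40*d) - 40*d - 8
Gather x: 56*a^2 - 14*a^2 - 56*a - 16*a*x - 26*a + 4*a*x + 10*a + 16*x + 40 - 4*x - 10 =42*a^2 - 72*a + x*(12 - 12*a) + 30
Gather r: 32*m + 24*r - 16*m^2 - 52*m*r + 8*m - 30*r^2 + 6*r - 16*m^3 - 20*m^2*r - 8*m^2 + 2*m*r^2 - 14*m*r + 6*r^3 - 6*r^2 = -16*m^3 - 24*m^2 + 40*m + 6*r^3 + r^2*(2*m - 36) + r*(-20*m^2 - 66*m + 30)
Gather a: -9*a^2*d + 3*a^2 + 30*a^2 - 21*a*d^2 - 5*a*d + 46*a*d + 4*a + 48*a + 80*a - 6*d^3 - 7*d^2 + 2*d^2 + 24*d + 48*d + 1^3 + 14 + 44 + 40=a^2*(33 - 9*d) + a*(-21*d^2 + 41*d + 132) - 6*d^3 - 5*d^2 + 72*d + 99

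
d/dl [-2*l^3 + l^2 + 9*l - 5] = -6*l^2 + 2*l + 9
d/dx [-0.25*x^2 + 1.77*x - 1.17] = 1.77 - 0.5*x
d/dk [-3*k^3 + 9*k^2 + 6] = 9*k*(2 - k)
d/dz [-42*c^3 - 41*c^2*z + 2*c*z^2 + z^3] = -41*c^2 + 4*c*z + 3*z^2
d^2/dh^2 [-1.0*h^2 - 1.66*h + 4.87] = -2.00000000000000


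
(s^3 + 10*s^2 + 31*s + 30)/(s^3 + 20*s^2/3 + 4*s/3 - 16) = 3*(s^2 + 8*s + 15)/(3*s^2 + 14*s - 24)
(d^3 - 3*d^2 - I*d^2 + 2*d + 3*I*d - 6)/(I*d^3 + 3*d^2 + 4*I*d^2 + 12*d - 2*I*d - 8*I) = (-I*d^2 + d*(1 + 3*I) - 3)/(d^2 + d*(4 - I) - 4*I)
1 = 1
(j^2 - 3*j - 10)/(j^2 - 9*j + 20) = (j + 2)/(j - 4)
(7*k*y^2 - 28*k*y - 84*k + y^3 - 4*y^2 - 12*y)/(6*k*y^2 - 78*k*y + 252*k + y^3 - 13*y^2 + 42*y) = (7*k*y + 14*k + y^2 + 2*y)/(6*k*y - 42*k + y^2 - 7*y)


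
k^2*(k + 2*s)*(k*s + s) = k^4*s + 2*k^3*s^2 + k^3*s + 2*k^2*s^2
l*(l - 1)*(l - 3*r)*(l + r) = l^4 - 2*l^3*r - l^3 - 3*l^2*r^2 + 2*l^2*r + 3*l*r^2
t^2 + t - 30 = (t - 5)*(t + 6)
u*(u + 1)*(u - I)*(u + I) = u^4 + u^3 + u^2 + u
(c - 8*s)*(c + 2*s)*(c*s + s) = c^3*s - 6*c^2*s^2 + c^2*s - 16*c*s^3 - 6*c*s^2 - 16*s^3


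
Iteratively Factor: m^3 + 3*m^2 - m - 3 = (m + 3)*(m^2 - 1) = (m - 1)*(m + 3)*(m + 1)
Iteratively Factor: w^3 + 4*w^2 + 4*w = (w + 2)*(w^2 + 2*w) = w*(w + 2)*(w + 2)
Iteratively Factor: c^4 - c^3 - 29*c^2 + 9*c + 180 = (c + 3)*(c^3 - 4*c^2 - 17*c + 60) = (c + 3)*(c + 4)*(c^2 - 8*c + 15) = (c - 3)*(c + 3)*(c + 4)*(c - 5)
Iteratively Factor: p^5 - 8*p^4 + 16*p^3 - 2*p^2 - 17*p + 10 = (p - 5)*(p^4 - 3*p^3 + p^2 + 3*p - 2) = (p - 5)*(p - 1)*(p^3 - 2*p^2 - p + 2) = (p - 5)*(p - 1)*(p + 1)*(p^2 - 3*p + 2) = (p - 5)*(p - 2)*(p - 1)*(p + 1)*(p - 1)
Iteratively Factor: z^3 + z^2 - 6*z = (z)*(z^2 + z - 6) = z*(z + 3)*(z - 2)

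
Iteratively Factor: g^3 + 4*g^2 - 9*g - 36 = (g - 3)*(g^2 + 7*g + 12) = (g - 3)*(g + 3)*(g + 4)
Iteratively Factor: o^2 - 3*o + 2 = (o - 1)*(o - 2)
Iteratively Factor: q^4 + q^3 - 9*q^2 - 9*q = (q + 1)*(q^3 - 9*q) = (q + 1)*(q + 3)*(q^2 - 3*q) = (q - 3)*(q + 1)*(q + 3)*(q)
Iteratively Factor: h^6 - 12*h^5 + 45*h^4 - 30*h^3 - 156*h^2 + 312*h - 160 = (h - 5)*(h^5 - 7*h^4 + 10*h^3 + 20*h^2 - 56*h + 32) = (h - 5)*(h - 2)*(h^4 - 5*h^3 + 20*h - 16) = (h - 5)*(h - 4)*(h - 2)*(h^3 - h^2 - 4*h + 4) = (h - 5)*(h - 4)*(h - 2)^2*(h^2 + h - 2) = (h - 5)*(h - 4)*(h - 2)^2*(h + 2)*(h - 1)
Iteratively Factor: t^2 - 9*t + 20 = (t - 4)*(t - 5)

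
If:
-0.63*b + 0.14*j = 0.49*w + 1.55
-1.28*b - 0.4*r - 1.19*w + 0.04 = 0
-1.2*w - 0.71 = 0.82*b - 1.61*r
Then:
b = -1.00297220361688*w - 0.0919290020093771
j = 10.6577480623864 - 1.01337491627595*w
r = 0.234511051574012*w + 0.394172806430007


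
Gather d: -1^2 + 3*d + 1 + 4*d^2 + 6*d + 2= 4*d^2 + 9*d + 2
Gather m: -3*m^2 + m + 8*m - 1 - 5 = -3*m^2 + 9*m - 6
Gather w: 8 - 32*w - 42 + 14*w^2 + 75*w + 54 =14*w^2 + 43*w + 20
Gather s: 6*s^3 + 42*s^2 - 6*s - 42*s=6*s^3 + 42*s^2 - 48*s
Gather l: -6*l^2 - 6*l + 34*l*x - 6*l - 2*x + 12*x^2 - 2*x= -6*l^2 + l*(34*x - 12) + 12*x^2 - 4*x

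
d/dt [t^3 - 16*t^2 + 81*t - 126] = 3*t^2 - 32*t + 81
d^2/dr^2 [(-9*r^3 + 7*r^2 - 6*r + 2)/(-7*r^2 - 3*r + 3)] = 6*(237*r^3 - 326*r^2 + 165*r - 23)/(343*r^6 + 441*r^5 - 252*r^4 - 351*r^3 + 108*r^2 + 81*r - 27)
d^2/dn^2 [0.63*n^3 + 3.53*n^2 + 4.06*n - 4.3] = 3.78*n + 7.06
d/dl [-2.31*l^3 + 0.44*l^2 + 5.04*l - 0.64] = -6.93*l^2 + 0.88*l + 5.04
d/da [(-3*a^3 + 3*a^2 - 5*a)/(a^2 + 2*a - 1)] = (-3*a^4 - 12*a^3 + 20*a^2 - 6*a + 5)/(a^4 + 4*a^3 + 2*a^2 - 4*a + 1)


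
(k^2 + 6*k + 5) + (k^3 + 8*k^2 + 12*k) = k^3 + 9*k^2 + 18*k + 5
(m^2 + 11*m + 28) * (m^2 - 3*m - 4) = m^4 + 8*m^3 - 9*m^2 - 128*m - 112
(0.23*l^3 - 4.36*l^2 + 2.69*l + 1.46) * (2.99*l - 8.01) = 0.6877*l^4 - 14.8787*l^3 + 42.9667*l^2 - 17.1815*l - 11.6946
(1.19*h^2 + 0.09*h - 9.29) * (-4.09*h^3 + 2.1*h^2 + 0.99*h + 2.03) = -4.8671*h^5 + 2.1309*h^4 + 39.3632*h^3 - 17.0042*h^2 - 9.0144*h - 18.8587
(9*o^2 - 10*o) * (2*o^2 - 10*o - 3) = 18*o^4 - 110*o^3 + 73*o^2 + 30*o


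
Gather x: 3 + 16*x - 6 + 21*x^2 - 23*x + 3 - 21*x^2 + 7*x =0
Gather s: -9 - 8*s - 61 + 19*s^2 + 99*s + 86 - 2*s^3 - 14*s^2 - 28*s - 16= -2*s^3 + 5*s^2 + 63*s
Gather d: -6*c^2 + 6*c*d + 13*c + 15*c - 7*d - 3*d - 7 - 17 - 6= -6*c^2 + 28*c + d*(6*c - 10) - 30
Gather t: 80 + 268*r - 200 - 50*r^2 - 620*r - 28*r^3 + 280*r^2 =-28*r^3 + 230*r^2 - 352*r - 120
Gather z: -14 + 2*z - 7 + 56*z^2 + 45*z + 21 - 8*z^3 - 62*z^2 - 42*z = -8*z^3 - 6*z^2 + 5*z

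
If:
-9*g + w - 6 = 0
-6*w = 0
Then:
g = -2/3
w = 0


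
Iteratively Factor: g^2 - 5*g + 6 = (g - 3)*(g - 2)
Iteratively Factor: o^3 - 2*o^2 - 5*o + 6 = (o + 2)*(o^2 - 4*o + 3) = (o - 3)*(o + 2)*(o - 1)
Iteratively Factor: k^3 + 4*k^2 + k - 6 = (k + 3)*(k^2 + k - 2) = (k - 1)*(k + 3)*(k + 2)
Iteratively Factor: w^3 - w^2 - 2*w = (w)*(w^2 - w - 2) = w*(w + 1)*(w - 2)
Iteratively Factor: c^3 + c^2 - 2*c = (c - 1)*(c^2 + 2*c) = (c - 1)*(c + 2)*(c)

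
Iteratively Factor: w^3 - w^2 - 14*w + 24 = (w + 4)*(w^2 - 5*w + 6) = (w - 2)*(w + 4)*(w - 3)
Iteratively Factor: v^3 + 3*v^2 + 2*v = (v)*(v^2 + 3*v + 2) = v*(v + 1)*(v + 2)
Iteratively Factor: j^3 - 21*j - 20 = (j - 5)*(j^2 + 5*j + 4) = (j - 5)*(j + 1)*(j + 4)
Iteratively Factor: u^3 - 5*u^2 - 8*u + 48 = (u - 4)*(u^2 - u - 12) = (u - 4)^2*(u + 3)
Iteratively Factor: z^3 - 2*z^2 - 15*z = (z - 5)*(z^2 + 3*z) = z*(z - 5)*(z + 3)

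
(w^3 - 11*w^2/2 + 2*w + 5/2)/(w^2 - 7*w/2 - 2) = (w^2 - 6*w + 5)/(w - 4)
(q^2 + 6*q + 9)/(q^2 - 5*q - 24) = (q + 3)/(q - 8)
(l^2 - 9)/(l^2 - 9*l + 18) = (l + 3)/(l - 6)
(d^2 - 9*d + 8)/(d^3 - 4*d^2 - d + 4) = (d - 8)/(d^2 - 3*d - 4)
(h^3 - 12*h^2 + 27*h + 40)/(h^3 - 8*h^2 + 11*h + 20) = (h - 8)/(h - 4)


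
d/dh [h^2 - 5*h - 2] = 2*h - 5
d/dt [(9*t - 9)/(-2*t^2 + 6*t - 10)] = 9*(t^2 - 2*t - 2)/(2*(t^4 - 6*t^3 + 19*t^2 - 30*t + 25))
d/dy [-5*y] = -5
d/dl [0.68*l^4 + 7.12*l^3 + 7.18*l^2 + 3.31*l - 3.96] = 2.72*l^3 + 21.36*l^2 + 14.36*l + 3.31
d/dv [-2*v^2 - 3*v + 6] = -4*v - 3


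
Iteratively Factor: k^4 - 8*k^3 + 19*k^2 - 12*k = (k - 3)*(k^3 - 5*k^2 + 4*k) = (k - 4)*(k - 3)*(k^2 - k) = (k - 4)*(k - 3)*(k - 1)*(k)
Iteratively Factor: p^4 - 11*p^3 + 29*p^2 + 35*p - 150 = (p - 5)*(p^3 - 6*p^2 - p + 30) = (p - 5)*(p + 2)*(p^2 - 8*p + 15) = (p - 5)*(p - 3)*(p + 2)*(p - 5)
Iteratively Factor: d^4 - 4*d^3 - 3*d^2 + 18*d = (d - 3)*(d^3 - d^2 - 6*d) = (d - 3)^2*(d^2 + 2*d) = (d - 3)^2*(d + 2)*(d)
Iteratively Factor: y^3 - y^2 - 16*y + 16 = (y - 1)*(y^2 - 16) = (y - 4)*(y - 1)*(y + 4)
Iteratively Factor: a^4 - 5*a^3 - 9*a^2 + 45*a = (a - 5)*(a^3 - 9*a) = (a - 5)*(a + 3)*(a^2 - 3*a) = (a - 5)*(a - 3)*(a + 3)*(a)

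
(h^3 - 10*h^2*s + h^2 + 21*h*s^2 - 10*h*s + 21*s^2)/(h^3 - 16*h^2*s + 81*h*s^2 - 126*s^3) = (-h - 1)/(-h + 6*s)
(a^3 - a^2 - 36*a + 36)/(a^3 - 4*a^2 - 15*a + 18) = (a + 6)/(a + 3)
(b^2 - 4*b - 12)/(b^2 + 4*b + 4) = (b - 6)/(b + 2)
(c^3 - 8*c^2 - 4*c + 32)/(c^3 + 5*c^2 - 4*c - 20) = (c - 8)/(c + 5)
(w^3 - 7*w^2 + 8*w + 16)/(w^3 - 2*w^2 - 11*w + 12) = (w^2 - 3*w - 4)/(w^2 + 2*w - 3)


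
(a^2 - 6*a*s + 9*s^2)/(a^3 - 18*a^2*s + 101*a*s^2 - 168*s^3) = (a - 3*s)/(a^2 - 15*a*s + 56*s^2)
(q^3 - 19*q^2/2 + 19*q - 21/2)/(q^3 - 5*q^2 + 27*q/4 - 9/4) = 2*(q^2 - 8*q + 7)/(2*q^2 - 7*q + 3)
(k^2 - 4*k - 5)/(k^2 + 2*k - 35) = (k + 1)/(k + 7)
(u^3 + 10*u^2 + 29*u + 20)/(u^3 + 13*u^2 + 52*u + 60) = (u^2 + 5*u + 4)/(u^2 + 8*u + 12)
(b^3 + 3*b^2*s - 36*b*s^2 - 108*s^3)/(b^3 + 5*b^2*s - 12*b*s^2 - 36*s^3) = (-b^2 + 3*b*s + 18*s^2)/(-b^2 + b*s + 6*s^2)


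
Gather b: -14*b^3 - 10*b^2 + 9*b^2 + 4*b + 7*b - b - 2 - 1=-14*b^3 - b^2 + 10*b - 3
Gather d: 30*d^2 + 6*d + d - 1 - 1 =30*d^2 + 7*d - 2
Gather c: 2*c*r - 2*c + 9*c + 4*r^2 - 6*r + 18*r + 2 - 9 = c*(2*r + 7) + 4*r^2 + 12*r - 7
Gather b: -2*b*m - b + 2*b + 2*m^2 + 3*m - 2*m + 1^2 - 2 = b*(1 - 2*m) + 2*m^2 + m - 1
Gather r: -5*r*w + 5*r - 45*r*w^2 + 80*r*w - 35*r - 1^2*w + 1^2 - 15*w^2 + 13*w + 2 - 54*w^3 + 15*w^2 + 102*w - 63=r*(-45*w^2 + 75*w - 30) - 54*w^3 + 114*w - 60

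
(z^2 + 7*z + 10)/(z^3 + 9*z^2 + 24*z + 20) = 1/(z + 2)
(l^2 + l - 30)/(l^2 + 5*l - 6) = (l - 5)/(l - 1)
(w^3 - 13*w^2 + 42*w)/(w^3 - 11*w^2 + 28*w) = (w - 6)/(w - 4)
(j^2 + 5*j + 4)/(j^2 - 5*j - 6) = (j + 4)/(j - 6)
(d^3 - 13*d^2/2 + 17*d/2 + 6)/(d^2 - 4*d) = d - 5/2 - 3/(2*d)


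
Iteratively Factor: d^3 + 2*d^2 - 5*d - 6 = (d - 2)*(d^2 + 4*d + 3) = (d - 2)*(d + 3)*(d + 1)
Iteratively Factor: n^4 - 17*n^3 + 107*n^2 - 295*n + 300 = (n - 3)*(n^3 - 14*n^2 + 65*n - 100) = (n - 5)*(n - 3)*(n^2 - 9*n + 20) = (n - 5)^2*(n - 3)*(n - 4)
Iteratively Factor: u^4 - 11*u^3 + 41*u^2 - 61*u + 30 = (u - 5)*(u^3 - 6*u^2 + 11*u - 6) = (u - 5)*(u - 1)*(u^2 - 5*u + 6) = (u - 5)*(u - 3)*(u - 1)*(u - 2)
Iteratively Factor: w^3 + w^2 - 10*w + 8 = (w - 1)*(w^2 + 2*w - 8) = (w - 2)*(w - 1)*(w + 4)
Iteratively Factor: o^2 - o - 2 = (o + 1)*(o - 2)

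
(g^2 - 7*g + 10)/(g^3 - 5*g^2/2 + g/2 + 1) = 2*(g - 5)/(2*g^2 - g - 1)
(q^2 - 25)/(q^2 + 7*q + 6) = (q^2 - 25)/(q^2 + 7*q + 6)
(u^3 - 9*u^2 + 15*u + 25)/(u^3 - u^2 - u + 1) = (u^2 - 10*u + 25)/(u^2 - 2*u + 1)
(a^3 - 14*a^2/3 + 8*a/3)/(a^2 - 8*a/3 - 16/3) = a*(3*a - 2)/(3*a + 4)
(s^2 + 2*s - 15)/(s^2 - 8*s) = (s^2 + 2*s - 15)/(s*(s - 8))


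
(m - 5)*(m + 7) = m^2 + 2*m - 35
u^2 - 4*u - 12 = (u - 6)*(u + 2)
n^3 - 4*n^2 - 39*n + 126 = (n - 7)*(n - 3)*(n + 6)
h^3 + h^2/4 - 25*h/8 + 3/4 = (h - 3/2)*(h - 1/4)*(h + 2)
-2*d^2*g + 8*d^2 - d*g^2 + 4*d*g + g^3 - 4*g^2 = (-2*d + g)*(d + g)*(g - 4)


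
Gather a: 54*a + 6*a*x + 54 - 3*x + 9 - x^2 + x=a*(6*x + 54) - x^2 - 2*x + 63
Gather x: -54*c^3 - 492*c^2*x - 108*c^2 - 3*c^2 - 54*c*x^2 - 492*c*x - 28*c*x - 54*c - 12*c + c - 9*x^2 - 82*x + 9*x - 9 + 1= -54*c^3 - 111*c^2 - 65*c + x^2*(-54*c - 9) + x*(-492*c^2 - 520*c - 73) - 8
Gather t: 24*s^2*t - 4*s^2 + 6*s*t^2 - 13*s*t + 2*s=-4*s^2 + 6*s*t^2 + 2*s + t*(24*s^2 - 13*s)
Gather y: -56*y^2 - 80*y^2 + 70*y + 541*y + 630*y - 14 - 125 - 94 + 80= -136*y^2 + 1241*y - 153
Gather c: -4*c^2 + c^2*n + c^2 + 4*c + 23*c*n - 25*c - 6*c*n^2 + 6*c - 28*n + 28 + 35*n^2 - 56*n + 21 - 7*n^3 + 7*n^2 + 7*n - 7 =c^2*(n - 3) + c*(-6*n^2 + 23*n - 15) - 7*n^3 + 42*n^2 - 77*n + 42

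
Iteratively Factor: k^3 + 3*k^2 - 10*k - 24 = (k + 2)*(k^2 + k - 12) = (k + 2)*(k + 4)*(k - 3)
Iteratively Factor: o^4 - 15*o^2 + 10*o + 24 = (o + 1)*(o^3 - o^2 - 14*o + 24) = (o + 1)*(o + 4)*(o^2 - 5*o + 6) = (o - 3)*(o + 1)*(o + 4)*(o - 2)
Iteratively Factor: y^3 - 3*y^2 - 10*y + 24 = (y - 2)*(y^2 - y - 12) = (y - 2)*(y + 3)*(y - 4)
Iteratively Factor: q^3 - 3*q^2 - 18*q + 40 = (q - 5)*(q^2 + 2*q - 8) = (q - 5)*(q - 2)*(q + 4)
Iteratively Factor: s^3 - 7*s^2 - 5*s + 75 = (s - 5)*(s^2 - 2*s - 15) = (s - 5)^2*(s + 3)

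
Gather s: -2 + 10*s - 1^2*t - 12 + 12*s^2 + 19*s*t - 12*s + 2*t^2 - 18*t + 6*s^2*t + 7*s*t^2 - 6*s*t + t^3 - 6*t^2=s^2*(6*t + 12) + s*(7*t^2 + 13*t - 2) + t^3 - 4*t^2 - 19*t - 14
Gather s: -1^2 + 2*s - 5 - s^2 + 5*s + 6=-s^2 + 7*s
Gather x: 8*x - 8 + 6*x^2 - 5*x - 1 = 6*x^2 + 3*x - 9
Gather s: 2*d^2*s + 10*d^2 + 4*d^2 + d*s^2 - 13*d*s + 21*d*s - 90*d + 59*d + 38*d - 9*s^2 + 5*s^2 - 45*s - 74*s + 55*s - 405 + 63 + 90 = 14*d^2 + 7*d + s^2*(d - 4) + s*(2*d^2 + 8*d - 64) - 252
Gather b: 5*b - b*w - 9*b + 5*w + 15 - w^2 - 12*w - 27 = b*(-w - 4) - w^2 - 7*w - 12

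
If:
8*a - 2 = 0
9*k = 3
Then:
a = 1/4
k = 1/3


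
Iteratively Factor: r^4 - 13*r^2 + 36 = (r + 3)*(r^3 - 3*r^2 - 4*r + 12) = (r - 2)*(r + 3)*(r^2 - r - 6) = (r - 2)*(r + 2)*(r + 3)*(r - 3)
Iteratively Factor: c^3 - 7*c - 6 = (c + 2)*(c^2 - 2*c - 3) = (c - 3)*(c + 2)*(c + 1)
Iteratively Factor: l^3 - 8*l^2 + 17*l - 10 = (l - 2)*(l^2 - 6*l + 5) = (l - 5)*(l - 2)*(l - 1)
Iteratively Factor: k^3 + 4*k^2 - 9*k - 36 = (k + 4)*(k^2 - 9) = (k - 3)*(k + 4)*(k + 3)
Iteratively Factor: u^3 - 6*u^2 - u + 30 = (u - 3)*(u^2 - 3*u - 10) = (u - 3)*(u + 2)*(u - 5)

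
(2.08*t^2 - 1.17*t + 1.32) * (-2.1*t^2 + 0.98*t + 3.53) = -4.368*t^4 + 4.4954*t^3 + 3.4238*t^2 - 2.8365*t + 4.6596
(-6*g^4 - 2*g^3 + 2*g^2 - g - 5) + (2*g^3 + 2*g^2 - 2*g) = -6*g^4 + 4*g^2 - 3*g - 5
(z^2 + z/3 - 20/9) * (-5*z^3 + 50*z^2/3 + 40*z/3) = -5*z^5 + 15*z^4 + 30*z^3 - 880*z^2/27 - 800*z/27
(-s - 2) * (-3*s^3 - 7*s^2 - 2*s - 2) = 3*s^4 + 13*s^3 + 16*s^2 + 6*s + 4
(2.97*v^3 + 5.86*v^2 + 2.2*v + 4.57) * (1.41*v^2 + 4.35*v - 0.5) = 4.1877*v^5 + 21.1821*v^4 + 27.108*v^3 + 13.0837*v^2 + 18.7795*v - 2.285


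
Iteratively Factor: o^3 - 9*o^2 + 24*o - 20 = (o - 5)*(o^2 - 4*o + 4) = (o - 5)*(o - 2)*(o - 2)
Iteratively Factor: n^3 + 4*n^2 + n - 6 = (n + 2)*(n^2 + 2*n - 3) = (n + 2)*(n + 3)*(n - 1)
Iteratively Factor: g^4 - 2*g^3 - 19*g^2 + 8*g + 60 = (g - 2)*(g^3 - 19*g - 30) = (g - 2)*(g + 3)*(g^2 - 3*g - 10) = (g - 5)*(g - 2)*(g + 3)*(g + 2)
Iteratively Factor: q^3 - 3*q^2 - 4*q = (q - 4)*(q^2 + q) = (q - 4)*(q + 1)*(q)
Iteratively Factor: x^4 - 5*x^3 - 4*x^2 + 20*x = (x - 2)*(x^3 - 3*x^2 - 10*x) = (x - 2)*(x + 2)*(x^2 - 5*x) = x*(x - 2)*(x + 2)*(x - 5)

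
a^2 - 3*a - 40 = (a - 8)*(a + 5)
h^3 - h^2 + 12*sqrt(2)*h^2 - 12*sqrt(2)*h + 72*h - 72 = (h - 1)*(h + 6*sqrt(2))^2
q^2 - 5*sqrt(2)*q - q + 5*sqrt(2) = (q - 1)*(q - 5*sqrt(2))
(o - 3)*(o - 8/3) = o^2 - 17*o/3 + 8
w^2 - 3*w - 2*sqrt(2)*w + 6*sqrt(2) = (w - 3)*(w - 2*sqrt(2))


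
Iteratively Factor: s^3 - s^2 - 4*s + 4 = (s - 1)*(s^2 - 4) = (s - 2)*(s - 1)*(s + 2)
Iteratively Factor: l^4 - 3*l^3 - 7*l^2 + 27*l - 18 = (l + 3)*(l^3 - 6*l^2 + 11*l - 6) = (l - 2)*(l + 3)*(l^2 - 4*l + 3) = (l - 2)*(l - 1)*(l + 3)*(l - 3)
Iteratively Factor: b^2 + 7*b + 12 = (b + 4)*(b + 3)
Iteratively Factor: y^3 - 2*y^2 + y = (y - 1)*(y^2 - y) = (y - 1)^2*(y)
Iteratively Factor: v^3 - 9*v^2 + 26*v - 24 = (v - 3)*(v^2 - 6*v + 8) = (v - 4)*(v - 3)*(v - 2)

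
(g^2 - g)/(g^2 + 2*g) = (g - 1)/(g + 2)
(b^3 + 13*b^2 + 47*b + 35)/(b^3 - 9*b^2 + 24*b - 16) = (b^3 + 13*b^2 + 47*b + 35)/(b^3 - 9*b^2 + 24*b - 16)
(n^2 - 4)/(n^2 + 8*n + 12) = (n - 2)/(n + 6)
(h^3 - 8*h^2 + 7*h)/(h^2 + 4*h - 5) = h*(h - 7)/(h + 5)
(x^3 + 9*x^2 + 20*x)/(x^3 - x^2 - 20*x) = (x + 5)/(x - 5)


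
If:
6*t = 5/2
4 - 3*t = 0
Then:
No Solution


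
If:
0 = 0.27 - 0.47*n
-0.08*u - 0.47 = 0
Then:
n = 0.57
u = -5.88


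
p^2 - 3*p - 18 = (p - 6)*(p + 3)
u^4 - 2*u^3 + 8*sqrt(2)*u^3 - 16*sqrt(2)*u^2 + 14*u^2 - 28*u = u*(u - 2)*(u + sqrt(2))*(u + 7*sqrt(2))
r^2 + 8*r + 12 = (r + 2)*(r + 6)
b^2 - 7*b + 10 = (b - 5)*(b - 2)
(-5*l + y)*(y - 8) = -5*l*y + 40*l + y^2 - 8*y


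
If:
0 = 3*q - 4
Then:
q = 4/3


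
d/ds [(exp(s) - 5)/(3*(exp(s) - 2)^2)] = (8 - exp(s))*exp(s)/(3*(exp(s) - 2)^3)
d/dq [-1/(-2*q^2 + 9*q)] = (9 - 4*q)/(q^2*(2*q - 9)^2)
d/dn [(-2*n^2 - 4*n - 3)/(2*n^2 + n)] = 3*(2*n^2 + 4*n + 1)/(n^2*(4*n^2 + 4*n + 1))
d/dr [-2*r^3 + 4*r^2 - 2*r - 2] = -6*r^2 + 8*r - 2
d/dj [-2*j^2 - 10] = -4*j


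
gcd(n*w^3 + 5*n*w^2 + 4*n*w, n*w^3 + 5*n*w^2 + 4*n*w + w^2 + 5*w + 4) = w^2 + 5*w + 4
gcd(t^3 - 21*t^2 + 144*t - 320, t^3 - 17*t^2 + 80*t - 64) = t^2 - 16*t + 64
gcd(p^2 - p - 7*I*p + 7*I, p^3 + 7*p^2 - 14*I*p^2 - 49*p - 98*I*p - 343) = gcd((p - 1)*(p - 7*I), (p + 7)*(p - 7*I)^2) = p - 7*I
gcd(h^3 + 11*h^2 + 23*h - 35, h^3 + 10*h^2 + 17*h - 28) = h^2 + 6*h - 7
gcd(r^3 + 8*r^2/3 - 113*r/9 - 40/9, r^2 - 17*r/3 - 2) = r + 1/3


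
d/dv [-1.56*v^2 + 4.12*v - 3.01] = 4.12 - 3.12*v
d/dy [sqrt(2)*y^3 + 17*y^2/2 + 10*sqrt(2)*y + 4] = 3*sqrt(2)*y^2 + 17*y + 10*sqrt(2)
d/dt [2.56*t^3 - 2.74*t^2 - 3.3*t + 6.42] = 7.68*t^2 - 5.48*t - 3.3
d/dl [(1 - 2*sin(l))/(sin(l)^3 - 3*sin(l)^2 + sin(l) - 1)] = (4*sin(l)^3 - 9*sin(l)^2 + 6*sin(l) + 1)*cos(l)/(sin(l)^3 - 3*sin(l)^2 + sin(l) - 1)^2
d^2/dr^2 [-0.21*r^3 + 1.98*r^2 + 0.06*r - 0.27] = 3.96 - 1.26*r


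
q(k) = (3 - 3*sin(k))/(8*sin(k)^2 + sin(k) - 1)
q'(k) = (3 - 3*sin(k))*(-16*sin(k)*cos(k) - cos(k))/(8*sin(k)^2 + sin(k) - 1)^2 - 3*cos(k)/(8*sin(k)^2 + sin(k) - 1)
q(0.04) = -3.04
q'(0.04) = -2.09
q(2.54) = 0.61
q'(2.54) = 3.54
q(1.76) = 0.01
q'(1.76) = 0.08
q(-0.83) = 1.99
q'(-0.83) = 4.77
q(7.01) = 0.31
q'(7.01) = -1.56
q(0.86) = 0.17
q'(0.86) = -0.78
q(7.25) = 0.10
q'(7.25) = -0.48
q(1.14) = 0.04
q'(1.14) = -0.23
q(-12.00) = 0.76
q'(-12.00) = -4.70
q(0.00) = -3.00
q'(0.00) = 0.00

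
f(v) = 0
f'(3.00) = 0.00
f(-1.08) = 0.00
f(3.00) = 0.00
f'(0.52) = 0.00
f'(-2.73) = 0.00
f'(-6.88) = 0.00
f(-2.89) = 0.00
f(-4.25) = 0.00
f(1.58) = 0.00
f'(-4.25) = 0.00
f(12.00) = 0.00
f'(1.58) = 0.00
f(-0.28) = 0.00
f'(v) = 0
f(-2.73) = 0.00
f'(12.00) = 0.00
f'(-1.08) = 0.00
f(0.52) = 0.00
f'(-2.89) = 0.00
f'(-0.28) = 0.00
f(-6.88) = 0.00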